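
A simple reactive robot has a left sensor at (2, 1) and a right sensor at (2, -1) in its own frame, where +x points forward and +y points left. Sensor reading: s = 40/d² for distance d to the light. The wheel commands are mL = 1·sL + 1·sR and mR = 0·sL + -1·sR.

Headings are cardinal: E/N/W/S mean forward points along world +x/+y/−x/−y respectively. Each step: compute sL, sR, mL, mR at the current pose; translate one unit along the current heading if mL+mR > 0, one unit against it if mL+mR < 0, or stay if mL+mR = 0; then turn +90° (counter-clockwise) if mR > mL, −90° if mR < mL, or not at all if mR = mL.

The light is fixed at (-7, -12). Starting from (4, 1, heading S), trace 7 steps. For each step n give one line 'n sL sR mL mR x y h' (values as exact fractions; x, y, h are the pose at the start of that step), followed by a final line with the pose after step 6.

0 8/53 40/221 3888/11713 -40/221 4 1 S
1 20/101 4/25 904/2525 -4/25 4 0 W
2 40/277 40/317 23760/87809 -40/317 3 0 N
3 2/17 5/36 157/612 -5/36 3 1 E
4 8/53 40/221 3888/11713 -40/221 4 1 S
5 20/101 4/25 904/2525 -4/25 4 0 W
6 40/277 40/317 23760/87809 -40/317 3 0 N
final 3 1 E

n=0: pose=(4,1,S); sL=8/53, sR=40/221; mL=3888/11713, mR=-40/221; mL+mR=8/53 → advance +1; mR−mL=-6008/11713 → turn -1·90°
n=1: pose=(4,0,W); sL=20/101, sR=4/25; mL=904/2525, mR=-4/25; mL+mR=20/101 → advance +1; mR−mL=-1308/2525 → turn -1·90°
n=2: pose=(3,0,N); sL=40/277, sR=40/317; mL=23760/87809, mR=-40/317; mL+mR=40/277 → advance +1; mR−mL=-34840/87809 → turn -1·90°
n=3: pose=(3,1,E); sL=2/17, sR=5/36; mL=157/612, mR=-5/36; mL+mR=2/17 → advance +1; mR−mL=-121/306 → turn -1·90°
n=4: pose=(4,1,S); sL=8/53, sR=40/221; mL=3888/11713, mR=-40/221; mL+mR=8/53 → advance +1; mR−mL=-6008/11713 → turn -1·90°
n=5: pose=(4,0,W); sL=20/101, sR=4/25; mL=904/2525, mR=-4/25; mL+mR=20/101 → advance +1; mR−mL=-1308/2525 → turn -1·90°
n=6: pose=(3,0,N); sL=40/277, sR=40/317; mL=23760/87809, mR=-40/317; mL+mR=40/277 → advance +1; mR−mL=-34840/87809 → turn -1·90°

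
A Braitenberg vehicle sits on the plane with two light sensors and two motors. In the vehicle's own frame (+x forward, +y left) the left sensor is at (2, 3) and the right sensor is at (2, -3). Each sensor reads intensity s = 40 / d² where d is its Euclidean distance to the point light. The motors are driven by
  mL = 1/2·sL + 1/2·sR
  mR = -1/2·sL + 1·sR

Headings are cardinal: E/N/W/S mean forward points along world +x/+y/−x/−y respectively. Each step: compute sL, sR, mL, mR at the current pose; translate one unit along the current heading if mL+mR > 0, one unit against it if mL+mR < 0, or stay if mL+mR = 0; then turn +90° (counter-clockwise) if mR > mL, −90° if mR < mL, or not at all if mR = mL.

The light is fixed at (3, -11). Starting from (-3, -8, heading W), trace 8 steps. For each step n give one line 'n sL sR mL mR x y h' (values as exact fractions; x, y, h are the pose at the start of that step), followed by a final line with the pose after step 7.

0 5/8 2/5 41/80 7/80 -3 -8 W
1 8/25 40/41 664/1025 836/1025 -4 -8 N
2 20/41 4/13 212/533 34/533 -4 -7 W
3 40/157 40/61 4360/9577 5060/9577 -5 -7 N
4 5/13 10/41 335/1066 55/1066 -5 -6 W
5 40/193 8/17 1112/3281 1204/3281 -6 -6 N
6 4/13 20/101 332/1313 58/1313 -6 -5 W
7 40/233 40/113 6920/26329 7060/26329 -7 -5 N
final -7 -4 W

n=0: pose=(-3,-8,W); sL=5/8, sR=2/5; mL=41/80, mR=7/80; mL+mR=3/5 → advance +1; mR−mL=-17/40 → turn -1·90°
n=1: pose=(-4,-8,N); sL=8/25, sR=40/41; mL=664/1025, mR=836/1025; mL+mR=60/41 → advance +1; mR−mL=172/1025 → turn +1·90°
n=2: pose=(-4,-7,W); sL=20/41, sR=4/13; mL=212/533, mR=34/533; mL+mR=6/13 → advance +1; mR−mL=-178/533 → turn -1·90°
n=3: pose=(-5,-7,N); sL=40/157, sR=40/61; mL=4360/9577, mR=5060/9577; mL+mR=60/61 → advance +1; mR−mL=700/9577 → turn +1·90°
n=4: pose=(-5,-6,W); sL=5/13, sR=10/41; mL=335/1066, mR=55/1066; mL+mR=15/41 → advance +1; mR−mL=-140/533 → turn -1·90°
n=5: pose=(-6,-6,N); sL=40/193, sR=8/17; mL=1112/3281, mR=1204/3281; mL+mR=12/17 → advance +1; mR−mL=92/3281 → turn +1·90°
n=6: pose=(-6,-5,W); sL=4/13, sR=20/101; mL=332/1313, mR=58/1313; mL+mR=30/101 → advance +1; mR−mL=-274/1313 → turn -1·90°
n=7: pose=(-7,-5,N); sL=40/233, sR=40/113; mL=6920/26329, mR=7060/26329; mL+mR=60/113 → advance +1; mR−mL=140/26329 → turn +1·90°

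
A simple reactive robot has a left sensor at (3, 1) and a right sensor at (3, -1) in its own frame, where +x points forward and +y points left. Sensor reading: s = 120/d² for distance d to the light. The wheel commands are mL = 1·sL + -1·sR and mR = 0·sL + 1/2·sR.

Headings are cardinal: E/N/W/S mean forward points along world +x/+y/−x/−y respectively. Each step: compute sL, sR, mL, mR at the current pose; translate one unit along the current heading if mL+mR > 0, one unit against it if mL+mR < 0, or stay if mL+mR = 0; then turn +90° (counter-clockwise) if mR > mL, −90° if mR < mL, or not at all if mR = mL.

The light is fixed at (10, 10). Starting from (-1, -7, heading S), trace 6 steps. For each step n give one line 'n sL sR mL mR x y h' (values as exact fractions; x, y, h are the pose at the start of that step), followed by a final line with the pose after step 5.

n=0: pose=(-1,-7,S); sL=6/25, sR=15/68; mL=33/1700, mR=15/136; mL+mR=441/3400 → advance +1; mR−mL=309/3400 → turn +1·90°
n=1: pose=(-1,-8,E); sL=120/353, sR=24/85; mL=1728/30005, mR=12/85; mL+mR=5964/30005 → advance +1; mR−mL=2508/30005 → turn +1·90°
n=2: pose=(0,-8,N); sL=60/173, sR=20/51; mL=-400/8823, mR=10/51; mL+mR=1330/8823 → advance +1; mR−mL=710/2941 → turn +1·90°
n=3: pose=(0,-7,W); sL=120/493, sR=24/85; mL=-96/2465, mR=12/85; mL+mR=252/2465 → advance +1; mR−mL=444/2465 → turn +1·90°
n=4: pose=(-1,-7,S); sL=6/25, sR=15/68; mL=33/1700, mR=15/136; mL+mR=441/3400 → advance +1; mR−mL=309/3400 → turn +1·90°
n=5: pose=(-1,-8,E); sL=120/353, sR=24/85; mL=1728/30005, mR=12/85; mL+mR=5964/30005 → advance +1; mR−mL=2508/30005 → turn +1·90°

0 6/25 15/68 33/1700 15/136 -1 -7 S
1 120/353 24/85 1728/30005 12/85 -1 -8 E
2 60/173 20/51 -400/8823 10/51 0 -8 N
3 120/493 24/85 -96/2465 12/85 0 -7 W
4 6/25 15/68 33/1700 15/136 -1 -7 S
5 120/353 24/85 1728/30005 12/85 -1 -8 E
final 0 -8 N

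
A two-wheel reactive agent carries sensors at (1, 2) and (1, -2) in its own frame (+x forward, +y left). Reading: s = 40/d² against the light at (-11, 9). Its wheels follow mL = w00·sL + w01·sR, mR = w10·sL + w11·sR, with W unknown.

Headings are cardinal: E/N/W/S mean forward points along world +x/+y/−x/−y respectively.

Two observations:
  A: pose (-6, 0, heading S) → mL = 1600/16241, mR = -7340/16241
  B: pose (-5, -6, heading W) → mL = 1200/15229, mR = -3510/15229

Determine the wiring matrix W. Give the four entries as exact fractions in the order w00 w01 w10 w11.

-1 1 -1 -1/2

obs A: pose=(-6,0,S) → sL=40/149, sR=40/109, mL=1600/16241, mR=-7340/16241
obs B: pose=(-5,-6,W) → sL=20/157, sR=20/97, mL=1200/15229, mR=-3510/15229
sensor matrix S = [[40/149, 40/109], [20/157, 20/97]]; det S = 2128000/247334189
solve [mL_A; mL_B] = S·[w00; w01] and [mR_A; mR_B] = S·[w10; w11]:
  w00 = -1, w01 = 1, w10 = -1, w11 = -1/2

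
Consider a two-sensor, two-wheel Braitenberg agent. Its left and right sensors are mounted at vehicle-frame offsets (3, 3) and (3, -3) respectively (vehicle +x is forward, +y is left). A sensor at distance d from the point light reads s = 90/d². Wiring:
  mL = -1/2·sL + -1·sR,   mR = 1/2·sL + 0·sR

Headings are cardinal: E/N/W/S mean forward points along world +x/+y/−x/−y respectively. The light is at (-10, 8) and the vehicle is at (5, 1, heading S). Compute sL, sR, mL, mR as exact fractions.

45/212 45/122 -12285/25864 45/424

left sensor world pos  = (8, -2); dL² = 424
right sensor world pos = (2, -2); dR² = 244
sL = 90/424 = 45/212
sR = 90/244 = 45/122
mL = -1/2·sL + -1·sR = -12285/25864
mR = 1/2·sL + 0·sR = 45/424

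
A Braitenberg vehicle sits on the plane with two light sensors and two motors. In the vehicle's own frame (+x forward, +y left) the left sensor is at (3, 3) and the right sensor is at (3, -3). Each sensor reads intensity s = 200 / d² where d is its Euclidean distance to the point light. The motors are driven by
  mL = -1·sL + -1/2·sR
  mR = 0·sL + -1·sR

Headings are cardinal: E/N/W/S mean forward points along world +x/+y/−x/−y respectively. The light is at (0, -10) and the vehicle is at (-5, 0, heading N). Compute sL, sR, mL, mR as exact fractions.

left sensor world pos  = (-8, 3); dL² = 233
right sensor world pos = (-2, 3); dR² = 173
sL = 200/233 = 200/233
sR = 200/173 = 200/173
mL = -1·sL + -1/2·sR = -57900/40309
mR = 0·sL + -1·sR = -200/173

200/233 200/173 -57900/40309 -200/173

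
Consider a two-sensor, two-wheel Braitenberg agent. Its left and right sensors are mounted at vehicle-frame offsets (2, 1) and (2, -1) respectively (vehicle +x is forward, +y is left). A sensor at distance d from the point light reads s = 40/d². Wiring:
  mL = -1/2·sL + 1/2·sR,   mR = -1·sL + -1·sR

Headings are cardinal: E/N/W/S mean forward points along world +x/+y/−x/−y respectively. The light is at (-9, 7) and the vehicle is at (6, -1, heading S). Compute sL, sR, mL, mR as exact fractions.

left sensor world pos  = (7, -3); dL² = 356
right sensor world pos = (5, -3); dR² = 296
sL = 40/356 = 10/89
sR = 40/296 = 5/37
mL = -1/2·sL + 1/2·sR = 75/6586
mR = -1·sL + -1·sR = -815/3293

10/89 5/37 75/6586 -815/3293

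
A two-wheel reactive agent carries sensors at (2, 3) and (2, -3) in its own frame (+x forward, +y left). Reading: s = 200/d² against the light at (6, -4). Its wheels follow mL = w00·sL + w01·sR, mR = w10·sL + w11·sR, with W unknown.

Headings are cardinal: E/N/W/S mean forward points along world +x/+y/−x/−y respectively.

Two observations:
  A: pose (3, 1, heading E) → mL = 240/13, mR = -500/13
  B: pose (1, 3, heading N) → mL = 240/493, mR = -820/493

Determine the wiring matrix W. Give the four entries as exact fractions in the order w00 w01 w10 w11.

-1/2 1/2 1/2 -1

obs A: pose=(3,1,E) → sL=40/13, sR=40, mL=240/13, mR=-500/13
obs B: pose=(1,3,N) → sL=40/29, sR=40/17, mL=240/493, mR=-820/493
sensor matrix S = [[40/13, 40], [40/29, 40/17]]; det S = -307200/6409
solve [mL_A; mL_B] = S·[w00; w01] and [mR_A; mR_B] = S·[w10; w11]:
  w00 = -1/2, w01 = 1/2, w10 = 1/2, w11 = -1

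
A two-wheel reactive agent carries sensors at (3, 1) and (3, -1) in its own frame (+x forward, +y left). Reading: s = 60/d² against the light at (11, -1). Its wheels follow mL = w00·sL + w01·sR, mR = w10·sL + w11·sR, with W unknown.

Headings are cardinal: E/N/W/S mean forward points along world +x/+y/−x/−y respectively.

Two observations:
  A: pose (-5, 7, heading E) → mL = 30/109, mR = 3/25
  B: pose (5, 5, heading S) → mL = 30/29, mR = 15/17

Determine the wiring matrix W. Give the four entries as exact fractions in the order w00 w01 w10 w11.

obs A: pose=(-5,7,E) → sL=6/25, sR=30/109, mL=30/109, mR=3/25
obs B: pose=(5,5,S) → sL=30/17, sR=30/29, mL=30/29, mR=15/17
sensor matrix S = [[6/25, 30/109], [30/17, 30/29]]; det S = -63792/268685
solve [mL_A; mL_B] = S·[w00; w01] and [mR_A; mR_B] = S·[w10; w11]:
  w00 = 0, w01 = 1, w10 = 1/2, w11 = 0

0 1 1/2 0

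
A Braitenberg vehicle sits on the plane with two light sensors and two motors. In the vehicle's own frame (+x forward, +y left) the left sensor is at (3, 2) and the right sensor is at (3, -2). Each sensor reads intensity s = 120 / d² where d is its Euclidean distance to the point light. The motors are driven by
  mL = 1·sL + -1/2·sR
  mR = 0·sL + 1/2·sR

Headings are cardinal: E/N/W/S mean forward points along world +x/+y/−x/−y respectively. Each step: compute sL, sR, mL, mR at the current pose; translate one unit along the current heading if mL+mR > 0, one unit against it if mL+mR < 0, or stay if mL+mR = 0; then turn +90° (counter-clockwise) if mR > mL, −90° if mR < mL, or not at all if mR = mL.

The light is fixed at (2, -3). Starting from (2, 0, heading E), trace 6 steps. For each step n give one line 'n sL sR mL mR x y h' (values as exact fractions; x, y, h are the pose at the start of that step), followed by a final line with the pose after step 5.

0 60/17 12 -42/17 6 2 0 E
1 120/37 8/3 212/111 4/3 3 0 N
2 30/13 6 -9/13 3 3 1 E
3 120/49 24/13 972/637 12/13 4 1 N
4 60/37 60/17 -90/629 30/17 4 2 E
5 24/13 120/89 1356/1157 60/89 5 2 N
final 5 3 E

n=0: pose=(2,0,E); sL=60/17, sR=12; mL=-42/17, mR=6; mL+mR=60/17 → advance +1; mR−mL=144/17 → turn +1·90°
n=1: pose=(3,0,N); sL=120/37, sR=8/3; mL=212/111, mR=4/3; mL+mR=120/37 → advance +1; mR−mL=-64/111 → turn -1·90°
n=2: pose=(3,1,E); sL=30/13, sR=6; mL=-9/13, mR=3; mL+mR=30/13 → advance +1; mR−mL=48/13 → turn +1·90°
n=3: pose=(4,1,N); sL=120/49, sR=24/13; mL=972/637, mR=12/13; mL+mR=120/49 → advance +1; mR−mL=-384/637 → turn -1·90°
n=4: pose=(4,2,E); sL=60/37, sR=60/17; mL=-90/629, mR=30/17; mL+mR=60/37 → advance +1; mR−mL=1200/629 → turn +1·90°
n=5: pose=(5,2,N); sL=24/13, sR=120/89; mL=1356/1157, mR=60/89; mL+mR=24/13 → advance +1; mR−mL=-576/1157 → turn -1·90°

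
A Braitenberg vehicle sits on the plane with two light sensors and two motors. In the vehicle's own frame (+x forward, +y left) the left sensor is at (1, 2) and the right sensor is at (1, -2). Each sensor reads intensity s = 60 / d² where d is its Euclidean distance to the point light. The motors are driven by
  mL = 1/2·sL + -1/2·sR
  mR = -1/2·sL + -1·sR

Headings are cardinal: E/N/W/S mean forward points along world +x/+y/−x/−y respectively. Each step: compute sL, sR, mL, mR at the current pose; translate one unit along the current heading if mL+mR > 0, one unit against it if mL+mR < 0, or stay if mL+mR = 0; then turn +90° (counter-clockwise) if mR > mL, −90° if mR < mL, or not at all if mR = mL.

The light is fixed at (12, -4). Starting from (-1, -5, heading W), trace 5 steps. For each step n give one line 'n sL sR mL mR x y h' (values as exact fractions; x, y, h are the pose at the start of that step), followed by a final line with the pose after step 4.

0 12/41 60/197 -48/8077 -3642/8077 -1 -5 W
1 15/49 3/5 -36/245 -369/490 0 -5 N
2 60/121 60/137 480/16577 -11370/16577 0 -6 E
3 6/13 10/39 4/39 -19/39 -1 -6 S
4 12/41 60/197 -48/8077 -3642/8077 -1 -5 W
final 0 -5 N

n=0: pose=(-1,-5,W); sL=12/41, sR=60/197; mL=-48/8077, mR=-3642/8077; mL+mR=-90/197 → advance -1; mR−mL=-3594/8077 → turn -1·90°
n=1: pose=(0,-5,N); sL=15/49, sR=3/5; mL=-36/245, mR=-369/490; mL+mR=-9/10 → advance -1; mR−mL=-297/490 → turn -1·90°
n=2: pose=(0,-6,E); sL=60/121, sR=60/137; mL=480/16577, mR=-11370/16577; mL+mR=-90/137 → advance -1; mR−mL=-11850/16577 → turn -1·90°
n=3: pose=(-1,-6,S); sL=6/13, sR=10/39; mL=4/39, mR=-19/39; mL+mR=-5/13 → advance -1; mR−mL=-23/39 → turn -1·90°
n=4: pose=(-1,-5,W); sL=12/41, sR=60/197; mL=-48/8077, mR=-3642/8077; mL+mR=-90/197 → advance -1; mR−mL=-3594/8077 → turn -1·90°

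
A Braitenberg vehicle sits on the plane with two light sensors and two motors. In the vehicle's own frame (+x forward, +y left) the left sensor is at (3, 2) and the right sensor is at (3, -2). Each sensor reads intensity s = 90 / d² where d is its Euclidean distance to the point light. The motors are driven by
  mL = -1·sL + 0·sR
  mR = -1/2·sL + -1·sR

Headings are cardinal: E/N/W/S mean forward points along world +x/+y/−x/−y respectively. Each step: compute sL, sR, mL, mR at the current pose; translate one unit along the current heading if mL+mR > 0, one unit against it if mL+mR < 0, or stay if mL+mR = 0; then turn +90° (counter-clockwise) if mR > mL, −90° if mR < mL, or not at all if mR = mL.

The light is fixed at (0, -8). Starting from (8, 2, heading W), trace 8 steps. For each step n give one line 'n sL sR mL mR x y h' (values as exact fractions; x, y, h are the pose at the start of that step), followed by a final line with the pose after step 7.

0 90/89 90/169 -90/89 -15615/15041 8 2 W
1 45/109 9/29 -45/109 -3267/6322 9 2 N
2 18/53 90/193 -18/53 -6507/10229 9 1 E
3 45/68 5/4 -45/68 -215/136 8 1 S
4 90/89 90/169 -90/89 -15615/15041 8 2 W
5 45/109 9/29 -45/109 -3267/6322 9 2 N
6 18/53 90/193 -18/53 -6507/10229 9 1 E
7 45/68 5/4 -45/68 -215/136 8 1 S
final 8 2 W

n=0: pose=(8,2,W); sL=90/89, sR=90/169; mL=-90/89, mR=-15615/15041; mL+mR=-30825/15041 → advance -1; mR−mL=-405/15041 → turn -1·90°
n=1: pose=(9,2,N); sL=45/109, sR=9/29; mL=-45/109, mR=-3267/6322; mL+mR=-5877/6322 → advance -1; mR−mL=-657/6322 → turn -1·90°
n=2: pose=(9,1,E); sL=18/53, sR=90/193; mL=-18/53, mR=-6507/10229; mL+mR=-9981/10229 → advance -1; mR−mL=-3033/10229 → turn -1·90°
n=3: pose=(8,1,S); sL=45/68, sR=5/4; mL=-45/68, mR=-215/136; mL+mR=-305/136 → advance -1; mR−mL=-125/136 → turn -1·90°
n=4: pose=(8,2,W); sL=90/89, sR=90/169; mL=-90/89, mR=-15615/15041; mL+mR=-30825/15041 → advance -1; mR−mL=-405/15041 → turn -1·90°
n=5: pose=(9,2,N); sL=45/109, sR=9/29; mL=-45/109, mR=-3267/6322; mL+mR=-5877/6322 → advance -1; mR−mL=-657/6322 → turn -1·90°
n=6: pose=(9,1,E); sL=18/53, sR=90/193; mL=-18/53, mR=-6507/10229; mL+mR=-9981/10229 → advance -1; mR−mL=-3033/10229 → turn -1·90°
n=7: pose=(8,1,S); sL=45/68, sR=5/4; mL=-45/68, mR=-215/136; mL+mR=-305/136 → advance -1; mR−mL=-125/136 → turn -1·90°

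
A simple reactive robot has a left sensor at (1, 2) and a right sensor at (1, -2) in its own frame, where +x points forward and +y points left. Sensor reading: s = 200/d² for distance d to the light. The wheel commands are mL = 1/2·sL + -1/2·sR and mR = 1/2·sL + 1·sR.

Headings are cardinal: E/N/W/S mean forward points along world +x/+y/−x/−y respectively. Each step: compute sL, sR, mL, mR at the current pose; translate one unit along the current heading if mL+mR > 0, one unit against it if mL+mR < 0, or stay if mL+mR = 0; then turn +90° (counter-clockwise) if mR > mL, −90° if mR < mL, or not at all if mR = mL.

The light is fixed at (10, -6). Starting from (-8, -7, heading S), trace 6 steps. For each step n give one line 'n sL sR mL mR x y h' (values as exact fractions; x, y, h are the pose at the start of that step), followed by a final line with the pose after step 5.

0 10/13 50/101 180/1313 1155/1313 -8 -7 S
1 200/289 40/61 320/17629 17660/17629 -8 -8 E
2 100/181 100/113 -3400/20453 23750/20453 -7 -8 N
3 200/333 8/13 -32/4329 3964/4329 -7 -7 W
4 10/13 50/101 180/1313 1155/1313 -8 -7 S
5 200/289 40/61 320/17629 17660/17629 -8 -8 E
final -7 -8 N

n=0: pose=(-8,-7,S); sL=10/13, sR=50/101; mL=180/1313, mR=1155/1313; mL+mR=1335/1313 → advance +1; mR−mL=75/101 → turn +1·90°
n=1: pose=(-8,-8,E); sL=200/289, sR=40/61; mL=320/17629, mR=17660/17629; mL+mR=17980/17629 → advance +1; mR−mL=60/61 → turn +1·90°
n=2: pose=(-7,-8,N); sL=100/181, sR=100/113; mL=-3400/20453, mR=23750/20453; mL+mR=20350/20453 → advance +1; mR−mL=150/113 → turn +1·90°
n=3: pose=(-7,-7,W); sL=200/333, sR=8/13; mL=-32/4329, mR=3964/4329; mL+mR=3932/4329 → advance +1; mR−mL=12/13 → turn +1·90°
n=4: pose=(-8,-7,S); sL=10/13, sR=50/101; mL=180/1313, mR=1155/1313; mL+mR=1335/1313 → advance +1; mR−mL=75/101 → turn +1·90°
n=5: pose=(-8,-8,E); sL=200/289, sR=40/61; mL=320/17629, mR=17660/17629; mL+mR=17980/17629 → advance +1; mR−mL=60/61 → turn +1·90°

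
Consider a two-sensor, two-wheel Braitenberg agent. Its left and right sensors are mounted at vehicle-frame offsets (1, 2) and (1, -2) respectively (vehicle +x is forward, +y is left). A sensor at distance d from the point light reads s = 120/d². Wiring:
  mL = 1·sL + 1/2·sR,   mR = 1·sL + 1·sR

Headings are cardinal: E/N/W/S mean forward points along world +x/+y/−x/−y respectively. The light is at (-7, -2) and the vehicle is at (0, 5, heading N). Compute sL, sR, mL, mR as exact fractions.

left sensor world pos  = (-2, 6); dL² = 89
right sensor world pos = (2, 6); dR² = 145
sL = 120/89 = 120/89
sR = 120/145 = 24/29
mL = 1·sL + 1/2·sR = 4548/2581
mR = 1·sL + 1·sR = 5616/2581

120/89 24/29 4548/2581 5616/2581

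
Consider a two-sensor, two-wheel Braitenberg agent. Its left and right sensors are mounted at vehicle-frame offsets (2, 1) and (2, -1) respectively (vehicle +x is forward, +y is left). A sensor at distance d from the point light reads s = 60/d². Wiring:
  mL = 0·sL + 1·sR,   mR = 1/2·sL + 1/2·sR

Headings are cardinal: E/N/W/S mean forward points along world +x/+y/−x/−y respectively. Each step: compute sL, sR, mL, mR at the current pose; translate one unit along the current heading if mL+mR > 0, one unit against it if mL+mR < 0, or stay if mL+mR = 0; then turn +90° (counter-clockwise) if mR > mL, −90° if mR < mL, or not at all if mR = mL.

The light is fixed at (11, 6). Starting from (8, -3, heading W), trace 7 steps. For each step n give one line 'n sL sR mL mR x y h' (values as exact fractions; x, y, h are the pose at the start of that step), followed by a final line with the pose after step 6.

n=0: pose=(8,-3,W); sL=12/25, sR=60/89; mL=60/89, mR=1284/2225; mL+mR=2784/2225 → advance +1; mR−mL=-216/2225 → turn -1·90°
n=1: pose=(7,-3,N); sL=30/37, sR=30/29; mL=30/29, mR=990/1073; mL+mR=2100/1073 → advance +1; mR−mL=-120/1073 → turn -1·90°
n=2: pose=(7,-2,E); sL=60/53, sR=12/17; mL=12/17, mR=828/901; mL+mR=1464/901 → advance +1; mR−mL=192/901 → turn +1·90°
n=3: pose=(8,-2,N); sL=15/13, sR=3/2; mL=3/2, mR=69/52; mL+mR=147/52 → advance +1; mR−mL=-9/52 → turn -1·90°
n=4: pose=(8,-1,E); sL=60/37, sR=12/13; mL=12/13, mR=612/481; mL+mR=1056/481 → advance +1; mR−mL=168/481 → turn +1·90°
n=5: pose=(9,-1,N); sL=30/17, sR=30/13; mL=30/13, mR=450/221; mL+mR=960/221 → advance +1; mR−mL=-60/221 → turn -1·90°
n=6: pose=(9,0,E); sL=12/5, sR=60/49; mL=60/49, mR=444/245; mL+mR=744/245 → advance +1; mR−mL=144/245 → turn +1·90°

0 12/25 60/89 60/89 1284/2225 8 -3 W
1 30/37 30/29 30/29 990/1073 7 -3 N
2 60/53 12/17 12/17 828/901 7 -2 E
3 15/13 3/2 3/2 69/52 8 -2 N
4 60/37 12/13 12/13 612/481 8 -1 E
5 30/17 30/13 30/13 450/221 9 -1 N
6 12/5 60/49 60/49 444/245 9 0 E
final 10 0 N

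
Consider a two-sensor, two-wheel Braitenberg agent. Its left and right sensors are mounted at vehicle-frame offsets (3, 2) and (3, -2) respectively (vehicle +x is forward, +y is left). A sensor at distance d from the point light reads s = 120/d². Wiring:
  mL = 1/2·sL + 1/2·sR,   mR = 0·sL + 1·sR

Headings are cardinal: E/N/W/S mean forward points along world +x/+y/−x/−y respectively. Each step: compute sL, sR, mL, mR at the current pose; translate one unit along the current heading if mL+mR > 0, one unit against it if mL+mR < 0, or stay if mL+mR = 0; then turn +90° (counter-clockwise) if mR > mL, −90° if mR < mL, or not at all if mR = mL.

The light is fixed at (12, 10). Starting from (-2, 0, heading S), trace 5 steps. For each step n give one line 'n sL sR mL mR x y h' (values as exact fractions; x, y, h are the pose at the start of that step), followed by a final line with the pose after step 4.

0 120/313 24/85 8856/26605 24/85 -2 0 S
1 60/229 12/37 2484/8473 12/37 -2 -1 W
2 24/73 24/97 2040/7081 24/97 -3 -1 S
3 3/13 15/53 177/689 15/53 -3 -2 W
4 120/421 40/183 19400/77043 40/183 -4 -2 S
final -4 -3 W

n=0: pose=(-2,0,S); sL=120/313, sR=24/85; mL=8856/26605, mR=24/85; mL+mR=16368/26605 → advance +1; mR−mL=-1344/26605 → turn -1·90°
n=1: pose=(-2,-1,W); sL=60/229, sR=12/37; mL=2484/8473, mR=12/37; mL+mR=5232/8473 → advance +1; mR−mL=264/8473 → turn +1·90°
n=2: pose=(-3,-1,S); sL=24/73, sR=24/97; mL=2040/7081, mR=24/97; mL+mR=3792/7081 → advance +1; mR−mL=-288/7081 → turn -1·90°
n=3: pose=(-3,-2,W); sL=3/13, sR=15/53; mL=177/689, mR=15/53; mL+mR=372/689 → advance +1; mR−mL=18/689 → turn +1·90°
n=4: pose=(-4,-2,S); sL=120/421, sR=40/183; mL=19400/77043, mR=40/183; mL+mR=12080/25681 → advance +1; mR−mL=-2560/77043 → turn -1·90°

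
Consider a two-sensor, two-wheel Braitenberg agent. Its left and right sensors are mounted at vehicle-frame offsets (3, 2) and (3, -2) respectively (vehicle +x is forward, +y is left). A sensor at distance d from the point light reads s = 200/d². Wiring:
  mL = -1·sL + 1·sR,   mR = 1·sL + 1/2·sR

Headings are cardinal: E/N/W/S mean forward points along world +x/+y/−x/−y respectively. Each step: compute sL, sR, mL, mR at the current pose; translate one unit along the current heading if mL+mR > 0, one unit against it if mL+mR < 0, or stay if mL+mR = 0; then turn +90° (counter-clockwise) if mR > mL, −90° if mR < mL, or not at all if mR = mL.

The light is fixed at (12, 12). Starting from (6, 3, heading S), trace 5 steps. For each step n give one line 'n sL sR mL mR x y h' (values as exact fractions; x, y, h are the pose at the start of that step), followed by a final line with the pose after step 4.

0 5/4 25/26 -15/52 45/26 6 3 S
1 200/73 200/153 -16000/11169 37900/11169 6 2 E
2 100/49 100/29 2000/1421 5350/1421 7 2 N
3 40/37 200/113 2880/4181 8220/4181 7 3 W
4 5/4 25/26 -15/52 45/26 6 3 S
final 6 2 E

n=0: pose=(6,3,S); sL=5/4, sR=25/26; mL=-15/52, mR=45/26; mL+mR=75/52 → advance +1; mR−mL=105/52 → turn +1·90°
n=1: pose=(6,2,E); sL=200/73, sR=200/153; mL=-16000/11169, mR=37900/11169; mL+mR=100/51 → advance +1; mR−mL=53900/11169 → turn +1·90°
n=2: pose=(7,2,N); sL=100/49, sR=100/29; mL=2000/1421, mR=5350/1421; mL+mR=150/29 → advance +1; mR−mL=3350/1421 → turn +1·90°
n=3: pose=(7,3,W); sL=40/37, sR=200/113; mL=2880/4181, mR=8220/4181; mL+mR=300/113 → advance +1; mR−mL=5340/4181 → turn +1·90°
n=4: pose=(6,3,S); sL=5/4, sR=25/26; mL=-15/52, mR=45/26; mL+mR=75/52 → advance +1; mR−mL=105/52 → turn +1·90°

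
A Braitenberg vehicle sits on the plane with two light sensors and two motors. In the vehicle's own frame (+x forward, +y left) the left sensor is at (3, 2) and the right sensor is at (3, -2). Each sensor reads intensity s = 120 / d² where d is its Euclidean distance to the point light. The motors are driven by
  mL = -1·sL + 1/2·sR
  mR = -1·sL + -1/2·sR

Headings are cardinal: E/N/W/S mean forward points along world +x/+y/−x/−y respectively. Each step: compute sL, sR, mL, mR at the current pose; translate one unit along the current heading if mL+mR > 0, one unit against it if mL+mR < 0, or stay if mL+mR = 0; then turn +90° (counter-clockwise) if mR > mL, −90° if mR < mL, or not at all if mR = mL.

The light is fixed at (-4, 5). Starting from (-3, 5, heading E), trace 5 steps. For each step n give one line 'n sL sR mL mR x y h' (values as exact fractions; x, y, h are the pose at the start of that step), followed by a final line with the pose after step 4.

0 6 6 -3 -9 -3 5 E
1 120/13 120/13 -60/13 -180/13 -4 5 S
2 12 20/3 -26/3 -46/3 -4 6 W
3 120/17 24/5 -396/85 -804/85 -3 6 N
4 6 6 -3 -9 -3 5 E
final -4 5 S

n=0: pose=(-3,5,E); sL=6, sR=6; mL=-3, mR=-9; mL+mR=-12 → advance -1; mR−mL=-6 → turn -1·90°
n=1: pose=(-4,5,S); sL=120/13, sR=120/13; mL=-60/13, mR=-180/13; mL+mR=-240/13 → advance -1; mR−mL=-120/13 → turn -1·90°
n=2: pose=(-4,6,W); sL=12, sR=20/3; mL=-26/3, mR=-46/3; mL+mR=-24 → advance -1; mR−mL=-20/3 → turn -1·90°
n=3: pose=(-3,6,N); sL=120/17, sR=24/5; mL=-396/85, mR=-804/85; mL+mR=-240/17 → advance -1; mR−mL=-24/5 → turn -1·90°
n=4: pose=(-3,5,E); sL=6, sR=6; mL=-3, mR=-9; mL+mR=-12 → advance -1; mR−mL=-6 → turn -1·90°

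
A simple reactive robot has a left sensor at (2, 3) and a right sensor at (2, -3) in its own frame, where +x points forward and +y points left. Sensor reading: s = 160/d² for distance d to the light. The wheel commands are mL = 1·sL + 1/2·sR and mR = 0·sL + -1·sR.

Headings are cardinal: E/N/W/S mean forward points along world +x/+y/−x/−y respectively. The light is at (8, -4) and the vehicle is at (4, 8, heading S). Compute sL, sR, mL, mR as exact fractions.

left sensor world pos  = (7, 6); dL² = 101
right sensor world pos = (1, 6); dR² = 149
sL = 160/101 = 160/101
sR = 160/149 = 160/149
mL = 1·sL + 1/2·sR = 31920/15049
mR = 0·sL + -1·sR = -160/149

160/101 160/149 31920/15049 -160/149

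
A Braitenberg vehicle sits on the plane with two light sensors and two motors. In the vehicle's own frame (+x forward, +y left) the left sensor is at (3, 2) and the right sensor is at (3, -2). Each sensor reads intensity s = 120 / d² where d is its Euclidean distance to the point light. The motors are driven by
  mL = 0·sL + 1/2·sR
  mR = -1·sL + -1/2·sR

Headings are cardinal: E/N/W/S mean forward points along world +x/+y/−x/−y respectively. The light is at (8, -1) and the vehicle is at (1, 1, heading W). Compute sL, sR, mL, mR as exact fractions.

left sensor world pos  = (-2, -1); dL² = 100
right sensor world pos = (-2, 3); dR² = 116
sL = 120/100 = 6/5
sR = 120/116 = 30/29
mL = 0·sL + 1/2·sR = 15/29
mR = -1·sL + -1/2·sR = -249/145

6/5 30/29 15/29 -249/145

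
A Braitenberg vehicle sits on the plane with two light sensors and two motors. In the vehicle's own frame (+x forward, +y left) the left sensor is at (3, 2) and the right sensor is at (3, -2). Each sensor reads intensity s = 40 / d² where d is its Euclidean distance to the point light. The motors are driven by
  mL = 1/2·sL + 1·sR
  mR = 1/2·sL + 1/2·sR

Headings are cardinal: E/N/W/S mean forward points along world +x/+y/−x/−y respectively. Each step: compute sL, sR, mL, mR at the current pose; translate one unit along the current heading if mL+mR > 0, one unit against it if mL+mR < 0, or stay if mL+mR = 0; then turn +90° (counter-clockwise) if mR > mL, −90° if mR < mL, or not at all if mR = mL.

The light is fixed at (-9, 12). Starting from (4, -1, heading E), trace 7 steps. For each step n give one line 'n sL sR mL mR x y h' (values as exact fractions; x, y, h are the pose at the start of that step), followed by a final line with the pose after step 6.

n=0: pose=(4,-1,E); sL=40/377, sR=40/481; mL=1900/13949, mR=1320/13949; mL+mR=3220/13949 → advance +1; mR−mL=-20/481 → turn -1·90°
n=1: pose=(5,-1,S); sL=5/64, sR=1/10; mL=89/640, mR=57/640; mL+mR=73/320 → advance +1; mR−mL=-1/20 → turn -1·90°
n=2: pose=(5,-2,W); sL=40/377, sR=8/53; mL=4076/19981, mR=2568/19981; mL+mR=6644/19981 → advance +1; mR−mL=-4/53 → turn -1·90°
n=3: pose=(4,-2,N); sL=20/121, sR=20/173; mL=4150/20933, mR=2940/20933; mL+mR=7090/20933 → advance +1; mR−mL=-10/173 → turn -1·90°
n=4: pose=(4,-1,E); sL=40/377, sR=40/481; mL=1900/13949, mR=1320/13949; mL+mR=3220/13949 → advance +1; mR−mL=-20/481 → turn -1·90°
n=5: pose=(5,-1,S); sL=5/64, sR=1/10; mL=89/640, mR=57/640; mL+mR=73/320 → advance +1; mR−mL=-1/20 → turn -1·90°
n=6: pose=(5,-2,W); sL=40/377, sR=8/53; mL=4076/19981, mR=2568/19981; mL+mR=6644/19981 → advance +1; mR−mL=-4/53 → turn -1·90°

0 40/377 40/481 1900/13949 1320/13949 4 -1 E
1 5/64 1/10 89/640 57/640 5 -1 S
2 40/377 8/53 4076/19981 2568/19981 5 -2 W
3 20/121 20/173 4150/20933 2940/20933 4 -2 N
4 40/377 40/481 1900/13949 1320/13949 4 -1 E
5 5/64 1/10 89/640 57/640 5 -1 S
6 40/377 8/53 4076/19981 2568/19981 5 -2 W
final 4 -2 N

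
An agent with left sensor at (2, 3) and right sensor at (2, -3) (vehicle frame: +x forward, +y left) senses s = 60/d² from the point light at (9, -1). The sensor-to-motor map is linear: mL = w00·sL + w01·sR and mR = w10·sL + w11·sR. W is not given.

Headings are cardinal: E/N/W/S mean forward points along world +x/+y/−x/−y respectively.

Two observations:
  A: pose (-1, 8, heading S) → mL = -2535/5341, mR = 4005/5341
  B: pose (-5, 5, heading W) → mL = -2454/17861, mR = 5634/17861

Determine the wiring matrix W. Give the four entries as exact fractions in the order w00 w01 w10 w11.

obs A: pose=(-1,8,S) → sL=30/49, sR=30/109, mL=-2535/5341, mR=4005/5341
obs B: pose=(-5,5,W) → sL=12/53, sR=60/337, mL=-2454/17861, mR=5634/17861
sensor matrix S = [[30/49, 30/109], [12/53, 60/337]]; det S = 4453920/95395601
solve [mL_A; mL_B] = S·[w00; w01] and [mR_A; mR_B] = S·[w10; w11]:
  w00 = -1, w01 = 1/2, w10 = 1, w11 = 1/2

-1 1/2 1 1/2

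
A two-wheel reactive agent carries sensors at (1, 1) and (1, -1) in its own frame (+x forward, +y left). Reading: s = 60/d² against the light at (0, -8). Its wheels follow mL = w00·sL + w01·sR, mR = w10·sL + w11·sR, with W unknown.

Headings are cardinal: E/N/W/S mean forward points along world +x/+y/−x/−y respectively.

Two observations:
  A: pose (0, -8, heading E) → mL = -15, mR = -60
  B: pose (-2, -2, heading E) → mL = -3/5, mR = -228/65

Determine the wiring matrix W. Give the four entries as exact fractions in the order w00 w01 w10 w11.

obs A: pose=(0,-8,E) → sL=30, sR=30, mL=-15, mR=-60
obs B: pose=(-2,-2,E) → sL=6/5, sR=30/13, mL=-3/5, mR=-228/65
sensor matrix S = [[30, 30], [6/5, 30/13]]; det S = 432/13
solve [mL_A; mL_B] = S·[w00; w01] and [mR_A; mR_B] = S·[w10; w11]:
  w00 = -1/2, w01 = 0, w10 = -1, w11 = -1

-1/2 0 -1 -1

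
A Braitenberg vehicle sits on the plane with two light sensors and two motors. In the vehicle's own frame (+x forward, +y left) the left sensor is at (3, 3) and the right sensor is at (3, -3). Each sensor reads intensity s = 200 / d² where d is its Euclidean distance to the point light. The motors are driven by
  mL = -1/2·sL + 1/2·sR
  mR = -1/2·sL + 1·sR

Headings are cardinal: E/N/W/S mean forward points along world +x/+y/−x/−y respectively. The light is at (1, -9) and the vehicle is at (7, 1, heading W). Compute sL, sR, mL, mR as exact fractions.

left sensor world pos  = (4, -2); dL² = 58
right sensor world pos = (4, 4); dR² = 178
sL = 200/58 = 100/29
sR = 200/178 = 100/89
mL = -1/2·sL + 1/2·sR = -3000/2581
mR = -1/2·sL + 1·sR = -1550/2581

100/29 100/89 -3000/2581 -1550/2581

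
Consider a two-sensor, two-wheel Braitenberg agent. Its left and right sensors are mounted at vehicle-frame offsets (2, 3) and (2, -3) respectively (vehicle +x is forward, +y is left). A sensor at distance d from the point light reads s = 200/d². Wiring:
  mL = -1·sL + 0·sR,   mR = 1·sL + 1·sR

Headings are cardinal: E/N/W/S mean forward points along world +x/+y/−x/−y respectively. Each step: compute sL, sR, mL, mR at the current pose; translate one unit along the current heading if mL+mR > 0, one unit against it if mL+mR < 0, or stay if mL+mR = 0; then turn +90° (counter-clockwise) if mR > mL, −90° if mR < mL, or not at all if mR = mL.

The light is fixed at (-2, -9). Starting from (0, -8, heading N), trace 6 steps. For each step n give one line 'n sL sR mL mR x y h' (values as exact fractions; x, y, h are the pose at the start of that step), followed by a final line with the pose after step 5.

n=0: pose=(0,-8,N); sL=20, sR=100/17; mL=-20, mR=440/17; mL+mR=100/17 → advance +1; mR−mL=780/17 → turn +1·90°
n=1: pose=(0,-7,W); sL=200, sR=8; mL=-200, mR=208; mL+mR=8 → advance +1; mR−mL=408 → turn +1·90°
n=2: pose=(-1,-7,S); sL=25/2, sR=50; mL=-25/2, mR=125/2; mL+mR=50 → advance +1; mR−mL=75 → turn +1·90°
n=3: pose=(-1,-8,E); sL=8, sR=200/13; mL=-8, mR=304/13; mL+mR=200/13 → advance +1; mR−mL=408/13 → turn +1·90°
n=4: pose=(0,-8,N); sL=20, sR=100/17; mL=-20, mR=440/17; mL+mR=100/17 → advance +1; mR−mL=780/17 → turn +1·90°
n=5: pose=(0,-7,W); sL=200, sR=8; mL=-200, mR=208; mL+mR=8 → advance +1; mR−mL=408 → turn +1·90°

0 20 100/17 -20 440/17 0 -8 N
1 200 8 -200 208 0 -7 W
2 25/2 50 -25/2 125/2 -1 -7 S
3 8 200/13 -8 304/13 -1 -8 E
4 20 100/17 -20 440/17 0 -8 N
5 200 8 -200 208 0 -7 W
final -1 -7 S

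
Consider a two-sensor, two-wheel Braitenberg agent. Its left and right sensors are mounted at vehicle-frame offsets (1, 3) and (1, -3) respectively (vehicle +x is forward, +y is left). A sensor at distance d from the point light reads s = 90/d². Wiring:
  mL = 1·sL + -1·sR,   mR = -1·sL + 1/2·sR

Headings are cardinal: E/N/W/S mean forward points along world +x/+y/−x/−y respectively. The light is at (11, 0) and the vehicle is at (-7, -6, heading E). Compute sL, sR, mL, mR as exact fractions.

left sensor world pos  = (-6, -3); dL² = 298
right sensor world pos = (-6, -9); dR² = 370
sL = 90/298 = 45/149
sR = 90/370 = 9/37
mL = 1·sL + -1·sR = 324/5513
mR = -1·sL + 1/2·sR = -1989/11026

45/149 9/37 324/5513 -1989/11026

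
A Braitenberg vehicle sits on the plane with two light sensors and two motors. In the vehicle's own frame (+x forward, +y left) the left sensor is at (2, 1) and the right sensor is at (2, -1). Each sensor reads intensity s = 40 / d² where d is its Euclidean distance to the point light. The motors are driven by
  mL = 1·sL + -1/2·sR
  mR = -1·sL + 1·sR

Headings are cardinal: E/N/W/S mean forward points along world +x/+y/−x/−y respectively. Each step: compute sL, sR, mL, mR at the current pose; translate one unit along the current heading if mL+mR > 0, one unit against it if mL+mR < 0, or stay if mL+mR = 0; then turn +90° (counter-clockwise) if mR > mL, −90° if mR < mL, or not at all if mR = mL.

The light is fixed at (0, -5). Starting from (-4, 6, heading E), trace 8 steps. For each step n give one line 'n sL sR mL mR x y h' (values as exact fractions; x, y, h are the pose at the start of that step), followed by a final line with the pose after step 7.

n=0: pose=(-4,6,E); sL=10/37, sR=5/13; mL=75/962, mR=55/481; mL+mR=5/26 → advance +1; mR−mL=35/962 → turn +1·90°
n=1: pose=(-3,6,N); sL=8/37, sR=40/173; mL=644/6401, mR=96/6401; mL+mR=20/173 → advance +1; mR−mL=-548/6401 → turn -1·90°
n=2: pose=(-3,7,E); sL=4/17, sR=20/61; mL=74/1037, mR=96/1037; mL+mR=10/61 → advance +1; mR−mL=22/1037 → turn +1·90°
n=3: pose=(-2,7,N); sL=8/41, sR=40/197; mL=756/8077, mR=64/8077; mL+mR=20/197 → advance +1; mR−mL=-692/8077 → turn -1·90°
n=4: pose=(-2,8,E); sL=10/49, sR=5/18; mL=115/1764, mR=65/882; mL+mR=5/36 → advance +1; mR−mL=5/588 → turn +1·90°
n=5: pose=(-1,8,N); sL=40/229, sR=8/45; mL=884/10305, mR=32/10305; mL+mR=4/45 → advance +1; mR−mL=-284/3435 → turn -1·90°
n=6: pose=(-1,9,E); sL=20/113, sR=4/17; mL=114/1921, mR=112/1921; mL+mR=2/17 → advance +1; mR−mL=-2/1921 → turn -1·90°
n=7: pose=(0,9,S); sL=8/29, sR=8/29; mL=4/29, mR=0; mL+mR=4/29 → advance +1; mR−mL=-4/29 → turn -1·90°

0 10/37 5/13 75/962 55/481 -4 6 E
1 8/37 40/173 644/6401 96/6401 -3 6 N
2 4/17 20/61 74/1037 96/1037 -3 7 E
3 8/41 40/197 756/8077 64/8077 -2 7 N
4 10/49 5/18 115/1764 65/882 -2 8 E
5 40/229 8/45 884/10305 32/10305 -1 8 N
6 20/113 4/17 114/1921 112/1921 -1 9 E
7 8/29 8/29 4/29 0 0 9 S
final 0 8 W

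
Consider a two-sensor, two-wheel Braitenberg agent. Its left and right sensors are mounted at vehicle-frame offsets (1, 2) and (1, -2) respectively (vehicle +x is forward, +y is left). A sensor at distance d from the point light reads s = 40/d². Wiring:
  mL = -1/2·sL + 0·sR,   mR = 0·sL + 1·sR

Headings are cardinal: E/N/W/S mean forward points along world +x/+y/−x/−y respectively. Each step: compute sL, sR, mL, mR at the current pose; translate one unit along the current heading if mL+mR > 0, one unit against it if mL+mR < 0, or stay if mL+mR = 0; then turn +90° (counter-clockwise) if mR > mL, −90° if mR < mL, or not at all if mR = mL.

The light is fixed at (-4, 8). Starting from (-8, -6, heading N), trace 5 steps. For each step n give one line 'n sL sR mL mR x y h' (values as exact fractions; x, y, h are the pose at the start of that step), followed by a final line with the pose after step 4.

0 8/41 40/173 -4/41 40/173 -8 -6 N
1 4/25 20/73 -2/25 20/73 -8 -5 W
2 8/41 8/49 -4/41 8/49 -9 -5 S
3 1/4 5/34 -1/8 5/34 -9 -6 E
4 8/41 40/173 -4/41 40/173 -8 -6 N
final -8 -5 W

n=0: pose=(-8,-6,N); sL=8/41, sR=40/173; mL=-4/41, mR=40/173; mL+mR=948/7093 → advance +1; mR−mL=2332/7093 → turn +1·90°
n=1: pose=(-8,-5,W); sL=4/25, sR=20/73; mL=-2/25, mR=20/73; mL+mR=354/1825 → advance +1; mR−mL=646/1825 → turn +1·90°
n=2: pose=(-9,-5,S); sL=8/41, sR=8/49; mL=-4/41, mR=8/49; mL+mR=132/2009 → advance +1; mR−mL=524/2009 → turn +1·90°
n=3: pose=(-9,-6,E); sL=1/4, sR=5/34; mL=-1/8, mR=5/34; mL+mR=3/136 → advance +1; mR−mL=37/136 → turn +1·90°
n=4: pose=(-8,-6,N); sL=8/41, sR=40/173; mL=-4/41, mR=40/173; mL+mR=948/7093 → advance +1; mR−mL=2332/7093 → turn +1·90°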